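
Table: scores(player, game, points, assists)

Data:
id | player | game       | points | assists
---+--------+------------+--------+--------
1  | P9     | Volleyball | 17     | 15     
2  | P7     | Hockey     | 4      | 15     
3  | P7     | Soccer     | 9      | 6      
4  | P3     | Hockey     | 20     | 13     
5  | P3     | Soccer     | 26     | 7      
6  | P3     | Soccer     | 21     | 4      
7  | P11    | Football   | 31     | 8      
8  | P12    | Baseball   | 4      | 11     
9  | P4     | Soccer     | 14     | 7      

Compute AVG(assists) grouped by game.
SELECT game, AVG(assists) as result
FROM scores
GROUP BY game

Result:
  Baseball: 11.00
  Football: 8.00
  Hockey: 14.00
  Soccer: 6.00
  Volleyball: 15.00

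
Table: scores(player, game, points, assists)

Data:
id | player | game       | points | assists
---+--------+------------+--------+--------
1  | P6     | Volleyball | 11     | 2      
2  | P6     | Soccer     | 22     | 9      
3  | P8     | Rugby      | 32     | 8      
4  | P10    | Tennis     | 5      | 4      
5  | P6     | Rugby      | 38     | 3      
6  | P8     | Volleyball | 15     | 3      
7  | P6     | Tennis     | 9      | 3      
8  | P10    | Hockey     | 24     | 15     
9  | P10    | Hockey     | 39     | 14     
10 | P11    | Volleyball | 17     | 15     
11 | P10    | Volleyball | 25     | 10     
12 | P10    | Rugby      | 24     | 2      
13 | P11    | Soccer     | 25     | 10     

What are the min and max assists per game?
SELECT game, MIN(assists), MAX(assists)
FROM scores
GROUP BY game

Result:
  Hockey: min=14, max=15
  Rugby: min=2, max=8
  Soccer: min=9, max=10
  Tennis: min=3, max=4
  Volleyball: min=2, max=15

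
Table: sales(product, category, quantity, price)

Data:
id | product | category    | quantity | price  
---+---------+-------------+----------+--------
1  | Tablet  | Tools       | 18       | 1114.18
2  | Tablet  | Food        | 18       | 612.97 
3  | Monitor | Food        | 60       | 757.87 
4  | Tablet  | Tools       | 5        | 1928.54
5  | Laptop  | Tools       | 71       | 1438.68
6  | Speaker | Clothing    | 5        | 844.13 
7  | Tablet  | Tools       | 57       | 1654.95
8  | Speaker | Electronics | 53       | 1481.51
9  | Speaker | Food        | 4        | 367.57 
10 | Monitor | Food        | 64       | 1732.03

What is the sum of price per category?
SELECT category, SUM(price) as result
FROM sales
GROUP BY category

Result:
  Clothing: 844.13
  Electronics: 1481.51
  Food: 3470.44
  Tools: 6136.35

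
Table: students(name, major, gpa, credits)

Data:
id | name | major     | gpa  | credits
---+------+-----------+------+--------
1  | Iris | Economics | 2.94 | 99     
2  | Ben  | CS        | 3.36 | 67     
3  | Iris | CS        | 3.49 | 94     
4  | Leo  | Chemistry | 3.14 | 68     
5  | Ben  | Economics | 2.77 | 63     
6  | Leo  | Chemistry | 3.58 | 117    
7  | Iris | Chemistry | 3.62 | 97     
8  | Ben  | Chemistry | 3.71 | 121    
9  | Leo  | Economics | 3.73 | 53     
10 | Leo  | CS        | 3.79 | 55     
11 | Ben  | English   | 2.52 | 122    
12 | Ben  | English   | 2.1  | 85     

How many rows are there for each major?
SELECT major, COUNT(*) as count
FROM students
GROUP BY major

Result:
  CS: 3
  Chemistry: 4
  Economics: 3
  English: 2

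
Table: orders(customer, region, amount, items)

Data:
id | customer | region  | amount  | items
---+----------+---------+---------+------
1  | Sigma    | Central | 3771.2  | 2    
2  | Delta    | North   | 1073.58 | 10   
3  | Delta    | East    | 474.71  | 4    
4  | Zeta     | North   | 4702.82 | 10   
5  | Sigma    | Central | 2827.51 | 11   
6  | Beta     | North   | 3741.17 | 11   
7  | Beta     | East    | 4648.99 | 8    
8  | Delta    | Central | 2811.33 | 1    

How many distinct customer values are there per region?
SELECT region, COUNT(DISTINCT customer)
FROM orders
GROUP BY region

Result:
  Central: 2 distinct
  East: 2 distinct
  North: 3 distinct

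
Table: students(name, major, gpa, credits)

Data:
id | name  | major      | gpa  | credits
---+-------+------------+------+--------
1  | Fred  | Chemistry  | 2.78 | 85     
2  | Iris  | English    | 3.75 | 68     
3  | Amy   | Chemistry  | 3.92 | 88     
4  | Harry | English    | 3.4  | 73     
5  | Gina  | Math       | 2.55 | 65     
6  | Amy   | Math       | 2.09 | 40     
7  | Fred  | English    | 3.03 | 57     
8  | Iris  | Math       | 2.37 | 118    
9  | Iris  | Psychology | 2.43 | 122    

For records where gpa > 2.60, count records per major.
SELECT major, COUNT(*)
FROM students
WHERE gpa > 2.60
GROUP BY major

Note: WHERE filters rows before grouping.

Result:
  Chemistry: 2
  English: 3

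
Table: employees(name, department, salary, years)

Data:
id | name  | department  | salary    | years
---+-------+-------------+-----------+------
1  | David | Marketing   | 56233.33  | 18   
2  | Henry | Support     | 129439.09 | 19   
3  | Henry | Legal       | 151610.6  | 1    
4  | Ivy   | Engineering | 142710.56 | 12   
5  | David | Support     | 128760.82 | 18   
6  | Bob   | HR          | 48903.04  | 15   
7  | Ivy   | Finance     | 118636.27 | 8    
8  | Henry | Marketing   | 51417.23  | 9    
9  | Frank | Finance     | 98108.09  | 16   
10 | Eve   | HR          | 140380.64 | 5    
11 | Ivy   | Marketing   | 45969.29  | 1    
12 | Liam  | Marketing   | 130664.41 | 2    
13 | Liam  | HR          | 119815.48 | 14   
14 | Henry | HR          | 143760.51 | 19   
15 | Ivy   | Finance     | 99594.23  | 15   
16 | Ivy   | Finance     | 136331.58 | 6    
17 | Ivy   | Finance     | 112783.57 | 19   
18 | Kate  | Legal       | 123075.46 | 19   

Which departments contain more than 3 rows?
SELECT department, COUNT(*) as cnt
FROM employees
GROUP BY department
HAVING COUNT(*) > 3

Result:
  Finance: 5
  HR: 4
  Marketing: 4

Note: HAVING filters groups after aggregation, WHERE filters rows before.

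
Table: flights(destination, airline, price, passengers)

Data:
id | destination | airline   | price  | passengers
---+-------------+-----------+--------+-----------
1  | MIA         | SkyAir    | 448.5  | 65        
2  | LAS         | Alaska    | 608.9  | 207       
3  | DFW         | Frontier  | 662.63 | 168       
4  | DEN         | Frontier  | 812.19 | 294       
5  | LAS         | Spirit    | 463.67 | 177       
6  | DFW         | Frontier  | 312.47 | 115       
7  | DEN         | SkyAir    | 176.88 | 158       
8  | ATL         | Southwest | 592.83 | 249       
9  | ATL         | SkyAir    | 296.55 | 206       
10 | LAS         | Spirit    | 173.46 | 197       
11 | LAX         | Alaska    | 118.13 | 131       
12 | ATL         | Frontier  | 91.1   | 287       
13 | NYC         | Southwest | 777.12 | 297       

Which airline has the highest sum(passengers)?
SELECT airline, SUM(passengers) as val
FROM flights
GROUP BY airline
ORDER BY val DESC
LIMIT 1

Result: Frontier with sum(passengers) = 864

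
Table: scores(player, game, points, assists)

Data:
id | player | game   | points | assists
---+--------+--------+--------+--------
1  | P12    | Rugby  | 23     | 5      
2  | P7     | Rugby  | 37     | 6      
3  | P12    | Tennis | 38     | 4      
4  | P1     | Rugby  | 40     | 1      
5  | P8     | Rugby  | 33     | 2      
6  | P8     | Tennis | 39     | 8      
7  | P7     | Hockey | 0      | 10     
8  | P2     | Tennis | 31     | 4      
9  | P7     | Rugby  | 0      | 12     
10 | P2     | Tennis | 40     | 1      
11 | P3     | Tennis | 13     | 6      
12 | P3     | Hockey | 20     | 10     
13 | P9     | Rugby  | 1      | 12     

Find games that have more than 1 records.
SELECT game, COUNT(*) as cnt
FROM scores
GROUP BY game
HAVING COUNT(*) > 1

Result:
  Hockey: 2
  Rugby: 6
  Tennis: 5

Note: HAVING filters groups after aggregation, WHERE filters rows before.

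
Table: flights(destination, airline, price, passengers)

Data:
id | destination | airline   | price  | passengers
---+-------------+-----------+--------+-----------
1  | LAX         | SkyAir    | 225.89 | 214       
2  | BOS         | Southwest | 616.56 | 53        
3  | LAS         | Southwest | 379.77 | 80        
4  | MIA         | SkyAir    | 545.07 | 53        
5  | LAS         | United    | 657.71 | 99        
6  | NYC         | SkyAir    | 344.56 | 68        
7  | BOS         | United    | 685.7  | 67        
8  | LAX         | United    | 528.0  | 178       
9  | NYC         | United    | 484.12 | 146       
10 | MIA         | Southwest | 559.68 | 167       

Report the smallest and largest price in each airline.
SELECT airline, MIN(price), MAX(price)
FROM flights
GROUP BY airline

Result:
  SkyAir: min=225.89, max=545.07
  Southwest: min=379.77, max=616.56
  United: min=484.12, max=685.70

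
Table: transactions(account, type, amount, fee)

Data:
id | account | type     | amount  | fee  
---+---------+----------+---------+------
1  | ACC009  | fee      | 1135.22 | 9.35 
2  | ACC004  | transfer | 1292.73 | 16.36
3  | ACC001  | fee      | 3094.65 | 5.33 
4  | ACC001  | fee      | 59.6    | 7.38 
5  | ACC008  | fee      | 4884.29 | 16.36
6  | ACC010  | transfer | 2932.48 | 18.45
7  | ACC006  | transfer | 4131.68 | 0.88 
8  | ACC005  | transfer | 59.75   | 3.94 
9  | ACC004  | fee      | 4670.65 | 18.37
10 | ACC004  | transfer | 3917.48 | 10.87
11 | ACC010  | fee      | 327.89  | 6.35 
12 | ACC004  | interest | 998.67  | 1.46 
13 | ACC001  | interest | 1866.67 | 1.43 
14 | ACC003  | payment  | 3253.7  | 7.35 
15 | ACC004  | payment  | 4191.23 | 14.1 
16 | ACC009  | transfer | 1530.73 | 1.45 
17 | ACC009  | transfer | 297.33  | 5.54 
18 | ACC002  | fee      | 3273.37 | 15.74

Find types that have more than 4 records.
SELECT type, COUNT(*) as cnt
FROM transactions
GROUP BY type
HAVING COUNT(*) > 4

Result:
  fee: 7
  transfer: 7

Note: HAVING filters groups after aggregation, WHERE filters rows before.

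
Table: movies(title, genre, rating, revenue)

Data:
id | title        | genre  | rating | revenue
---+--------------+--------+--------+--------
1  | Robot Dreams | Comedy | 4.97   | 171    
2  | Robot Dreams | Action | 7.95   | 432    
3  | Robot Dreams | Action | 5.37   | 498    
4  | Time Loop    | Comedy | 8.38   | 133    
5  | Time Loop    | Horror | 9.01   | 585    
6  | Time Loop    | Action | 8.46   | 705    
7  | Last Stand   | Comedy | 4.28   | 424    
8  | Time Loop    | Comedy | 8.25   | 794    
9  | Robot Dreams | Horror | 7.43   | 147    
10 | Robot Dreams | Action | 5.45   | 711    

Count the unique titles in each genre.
SELECT genre, COUNT(DISTINCT title)
FROM movies
GROUP BY genre

Result:
  Action: 2 distinct
  Comedy: 3 distinct
  Horror: 2 distinct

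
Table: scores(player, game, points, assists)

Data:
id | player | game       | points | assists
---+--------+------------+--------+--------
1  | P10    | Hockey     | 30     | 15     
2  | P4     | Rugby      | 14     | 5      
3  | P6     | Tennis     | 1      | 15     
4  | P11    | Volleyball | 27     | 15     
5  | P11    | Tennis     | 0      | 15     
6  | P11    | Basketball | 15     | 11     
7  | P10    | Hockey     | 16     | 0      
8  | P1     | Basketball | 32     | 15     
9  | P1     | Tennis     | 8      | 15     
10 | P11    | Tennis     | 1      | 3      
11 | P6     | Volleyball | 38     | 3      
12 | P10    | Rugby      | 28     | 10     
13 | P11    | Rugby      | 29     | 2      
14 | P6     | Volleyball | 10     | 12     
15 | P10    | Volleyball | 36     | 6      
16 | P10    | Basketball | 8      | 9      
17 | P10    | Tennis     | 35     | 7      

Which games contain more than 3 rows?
SELECT game, COUNT(*) as cnt
FROM scores
GROUP BY game
HAVING COUNT(*) > 3

Result:
  Tennis: 5
  Volleyball: 4

Note: HAVING filters groups after aggregation, WHERE filters rows before.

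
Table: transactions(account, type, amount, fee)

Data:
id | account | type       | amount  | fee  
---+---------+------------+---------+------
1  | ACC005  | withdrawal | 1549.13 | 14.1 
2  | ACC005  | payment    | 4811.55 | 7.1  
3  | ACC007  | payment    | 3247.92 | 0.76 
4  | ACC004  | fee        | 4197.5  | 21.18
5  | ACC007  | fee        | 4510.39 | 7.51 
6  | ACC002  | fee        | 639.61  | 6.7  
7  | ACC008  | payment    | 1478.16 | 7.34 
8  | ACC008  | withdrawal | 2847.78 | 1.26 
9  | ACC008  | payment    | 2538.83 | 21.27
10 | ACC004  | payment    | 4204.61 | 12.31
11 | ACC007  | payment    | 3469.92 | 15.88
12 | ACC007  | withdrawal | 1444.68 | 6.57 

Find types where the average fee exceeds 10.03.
SELECT type, AVG(fee)
FROM transactions
GROUP BY type
HAVING AVG(fee) > 10.03

Result:
  fee: avg=11.80
  payment: avg=10.78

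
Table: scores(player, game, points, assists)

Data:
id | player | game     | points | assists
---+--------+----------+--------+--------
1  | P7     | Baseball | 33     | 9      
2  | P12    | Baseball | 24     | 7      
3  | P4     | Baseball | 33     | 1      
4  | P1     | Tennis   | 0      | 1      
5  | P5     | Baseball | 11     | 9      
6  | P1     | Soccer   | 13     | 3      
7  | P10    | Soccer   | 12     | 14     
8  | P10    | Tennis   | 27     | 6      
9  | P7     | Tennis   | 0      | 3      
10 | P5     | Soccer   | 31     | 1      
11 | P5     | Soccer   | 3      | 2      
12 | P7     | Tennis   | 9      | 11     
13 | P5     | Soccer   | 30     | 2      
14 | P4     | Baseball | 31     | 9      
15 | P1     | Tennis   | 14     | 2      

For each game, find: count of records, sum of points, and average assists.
SELECT game,
       COUNT(*) as cnt,
       SUM(points) as total_points,
       AVG(assists) as avg_assists
FROM scores
GROUP BY game

Result:
  Baseball: 5 records, 132 total points, 7.00 avg assists
  Soccer: 5 records, 89 total points, 4.40 avg assists
  Tennis: 5 records, 50 total points, 4.60 avg assists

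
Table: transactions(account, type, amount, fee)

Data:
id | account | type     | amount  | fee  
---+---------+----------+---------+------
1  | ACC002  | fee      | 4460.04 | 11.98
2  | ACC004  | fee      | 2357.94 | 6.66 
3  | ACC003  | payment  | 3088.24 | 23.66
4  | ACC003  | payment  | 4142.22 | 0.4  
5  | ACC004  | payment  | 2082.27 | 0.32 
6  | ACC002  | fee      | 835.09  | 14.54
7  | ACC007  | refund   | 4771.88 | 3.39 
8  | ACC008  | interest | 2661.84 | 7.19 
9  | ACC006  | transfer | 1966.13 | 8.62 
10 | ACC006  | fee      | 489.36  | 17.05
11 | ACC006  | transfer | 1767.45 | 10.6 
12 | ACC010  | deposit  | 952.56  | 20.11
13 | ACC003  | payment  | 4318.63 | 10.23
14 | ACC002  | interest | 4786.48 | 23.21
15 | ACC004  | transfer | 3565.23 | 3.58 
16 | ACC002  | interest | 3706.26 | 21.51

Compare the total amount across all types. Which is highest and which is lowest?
SELECT type, SUM(amount)
FROM transactions
GROUP BY type
ORDER BY SUM(amount)

All groups:
  deposit: 952.56
  refund: 4771.88
  transfer: 7298.81
  fee: 8142.43
  interest: 11154.58
  payment: 13631.36

Highest: payment (13631.36)
Lowest: deposit (952.56)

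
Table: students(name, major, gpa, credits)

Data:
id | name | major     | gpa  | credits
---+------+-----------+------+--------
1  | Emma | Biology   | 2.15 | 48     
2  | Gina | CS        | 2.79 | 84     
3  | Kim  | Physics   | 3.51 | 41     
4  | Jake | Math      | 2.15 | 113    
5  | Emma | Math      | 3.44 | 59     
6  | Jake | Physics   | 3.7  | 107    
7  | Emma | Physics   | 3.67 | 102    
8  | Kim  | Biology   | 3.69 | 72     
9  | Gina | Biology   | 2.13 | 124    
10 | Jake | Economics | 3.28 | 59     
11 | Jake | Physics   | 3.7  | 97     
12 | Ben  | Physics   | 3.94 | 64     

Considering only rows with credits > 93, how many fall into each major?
SELECT major, COUNT(*)
FROM students
WHERE credits > 93
GROUP BY major

Note: WHERE filters rows before grouping.

Result:
  Biology: 1
  Math: 1
  Physics: 3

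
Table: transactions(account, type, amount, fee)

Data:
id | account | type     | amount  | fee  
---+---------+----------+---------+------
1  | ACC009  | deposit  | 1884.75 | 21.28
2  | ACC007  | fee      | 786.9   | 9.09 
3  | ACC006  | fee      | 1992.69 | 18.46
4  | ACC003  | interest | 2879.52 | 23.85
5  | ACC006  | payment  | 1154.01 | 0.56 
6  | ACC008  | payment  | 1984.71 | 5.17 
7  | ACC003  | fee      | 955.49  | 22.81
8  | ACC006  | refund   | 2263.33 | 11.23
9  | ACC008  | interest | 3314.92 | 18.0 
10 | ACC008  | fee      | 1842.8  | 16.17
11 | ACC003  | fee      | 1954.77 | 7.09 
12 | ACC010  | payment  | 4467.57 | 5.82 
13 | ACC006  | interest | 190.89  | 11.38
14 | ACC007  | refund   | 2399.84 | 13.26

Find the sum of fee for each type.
SELECT type, SUM(fee) as result
FROM transactions
GROUP BY type

Result:
  deposit: 21.28
  fee: 73.62
  interest: 53.23
  payment: 11.55
  refund: 24.49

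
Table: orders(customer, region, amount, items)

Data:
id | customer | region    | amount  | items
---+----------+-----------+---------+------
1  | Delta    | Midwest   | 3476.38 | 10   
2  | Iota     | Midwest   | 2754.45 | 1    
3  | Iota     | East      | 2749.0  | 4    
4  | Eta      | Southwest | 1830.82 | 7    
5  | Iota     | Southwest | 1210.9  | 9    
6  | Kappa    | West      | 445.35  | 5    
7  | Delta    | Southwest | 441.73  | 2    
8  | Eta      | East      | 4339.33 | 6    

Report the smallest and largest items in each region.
SELECT region, MIN(items), MAX(items)
FROM orders
GROUP BY region

Result:
  East: min=4, max=6
  Midwest: min=1, max=10
  Southwest: min=2, max=9
  West: min=5, max=5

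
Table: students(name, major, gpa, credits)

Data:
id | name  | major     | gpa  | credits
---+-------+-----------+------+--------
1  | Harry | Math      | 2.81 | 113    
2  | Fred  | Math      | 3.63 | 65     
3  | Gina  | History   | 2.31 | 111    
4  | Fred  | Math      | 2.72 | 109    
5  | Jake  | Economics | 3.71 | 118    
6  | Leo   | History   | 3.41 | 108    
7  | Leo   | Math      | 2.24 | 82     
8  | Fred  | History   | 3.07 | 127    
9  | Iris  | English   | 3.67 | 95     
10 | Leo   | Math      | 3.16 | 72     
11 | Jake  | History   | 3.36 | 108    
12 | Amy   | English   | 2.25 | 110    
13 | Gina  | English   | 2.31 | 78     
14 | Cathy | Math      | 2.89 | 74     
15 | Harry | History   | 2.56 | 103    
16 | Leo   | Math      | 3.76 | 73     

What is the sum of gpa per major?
SELECT major, SUM(gpa) as result
FROM students
GROUP BY major

Result:
  Economics: 3.71
  English: 8.23
  History: 14.71
  Math: 21.21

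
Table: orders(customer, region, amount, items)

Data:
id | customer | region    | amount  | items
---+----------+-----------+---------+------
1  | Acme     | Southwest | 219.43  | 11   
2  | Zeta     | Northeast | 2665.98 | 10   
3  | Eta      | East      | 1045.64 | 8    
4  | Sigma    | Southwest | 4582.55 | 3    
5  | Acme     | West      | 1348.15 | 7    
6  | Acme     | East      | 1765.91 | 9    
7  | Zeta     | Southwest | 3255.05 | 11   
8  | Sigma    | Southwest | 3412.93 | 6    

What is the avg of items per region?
SELECT region, AVG(items) as result
FROM orders
GROUP BY region

Result:
  East: 8.50
  Northeast: 10.00
  Southwest: 7.75
  West: 7.00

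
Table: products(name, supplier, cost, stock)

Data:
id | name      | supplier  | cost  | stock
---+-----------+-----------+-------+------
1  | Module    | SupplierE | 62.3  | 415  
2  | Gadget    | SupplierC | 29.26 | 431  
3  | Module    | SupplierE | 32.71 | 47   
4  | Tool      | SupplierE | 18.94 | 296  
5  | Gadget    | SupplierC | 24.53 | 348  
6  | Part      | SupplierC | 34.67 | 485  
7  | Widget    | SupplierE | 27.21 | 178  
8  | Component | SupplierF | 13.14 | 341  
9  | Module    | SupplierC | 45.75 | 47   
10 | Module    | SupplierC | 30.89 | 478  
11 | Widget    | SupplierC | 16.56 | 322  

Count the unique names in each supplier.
SELECT supplier, COUNT(DISTINCT name)
FROM products
GROUP BY supplier

Result:
  SupplierC: 4 distinct
  SupplierE: 3 distinct
  SupplierF: 1 distinct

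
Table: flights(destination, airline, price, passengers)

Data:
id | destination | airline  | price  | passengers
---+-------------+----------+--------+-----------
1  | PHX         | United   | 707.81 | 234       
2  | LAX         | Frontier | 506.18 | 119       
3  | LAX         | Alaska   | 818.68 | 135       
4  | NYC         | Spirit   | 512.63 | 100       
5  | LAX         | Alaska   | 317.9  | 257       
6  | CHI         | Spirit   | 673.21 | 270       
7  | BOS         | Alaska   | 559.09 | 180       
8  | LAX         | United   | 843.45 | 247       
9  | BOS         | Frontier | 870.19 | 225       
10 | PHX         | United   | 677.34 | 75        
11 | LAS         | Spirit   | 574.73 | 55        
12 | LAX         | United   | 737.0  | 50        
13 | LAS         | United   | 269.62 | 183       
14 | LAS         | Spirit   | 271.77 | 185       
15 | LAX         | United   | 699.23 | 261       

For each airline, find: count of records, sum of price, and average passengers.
SELECT airline,
       COUNT(*) as cnt,
       SUM(price) as total_price,
       AVG(passengers) as avg_passengers
FROM flights
GROUP BY airline

Result:
  Alaska: 3 records, 1695.67 total price, 190.67 avg passengers
  Frontier: 2 records, 1376.37 total price, 172.00 avg passengers
  Spirit: 4 records, 2032.34 total price, 152.50 avg passengers
  United: 6 records, 3934.45 total price, 175.00 avg passengers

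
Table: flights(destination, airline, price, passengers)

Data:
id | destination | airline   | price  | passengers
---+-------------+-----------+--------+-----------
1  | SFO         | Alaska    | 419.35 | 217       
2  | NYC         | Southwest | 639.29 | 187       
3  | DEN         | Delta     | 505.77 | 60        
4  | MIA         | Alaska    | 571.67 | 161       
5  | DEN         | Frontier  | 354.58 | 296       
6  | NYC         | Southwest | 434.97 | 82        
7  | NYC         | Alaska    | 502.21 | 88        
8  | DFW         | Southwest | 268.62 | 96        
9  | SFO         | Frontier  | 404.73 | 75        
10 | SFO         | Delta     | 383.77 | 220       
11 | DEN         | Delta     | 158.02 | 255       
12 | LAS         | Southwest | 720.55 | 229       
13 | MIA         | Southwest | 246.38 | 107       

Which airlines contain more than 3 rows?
SELECT airline, COUNT(*) as cnt
FROM flights
GROUP BY airline
HAVING COUNT(*) > 3

Result:
  Southwest: 5

Note: HAVING filters groups after aggregation, WHERE filters rows before.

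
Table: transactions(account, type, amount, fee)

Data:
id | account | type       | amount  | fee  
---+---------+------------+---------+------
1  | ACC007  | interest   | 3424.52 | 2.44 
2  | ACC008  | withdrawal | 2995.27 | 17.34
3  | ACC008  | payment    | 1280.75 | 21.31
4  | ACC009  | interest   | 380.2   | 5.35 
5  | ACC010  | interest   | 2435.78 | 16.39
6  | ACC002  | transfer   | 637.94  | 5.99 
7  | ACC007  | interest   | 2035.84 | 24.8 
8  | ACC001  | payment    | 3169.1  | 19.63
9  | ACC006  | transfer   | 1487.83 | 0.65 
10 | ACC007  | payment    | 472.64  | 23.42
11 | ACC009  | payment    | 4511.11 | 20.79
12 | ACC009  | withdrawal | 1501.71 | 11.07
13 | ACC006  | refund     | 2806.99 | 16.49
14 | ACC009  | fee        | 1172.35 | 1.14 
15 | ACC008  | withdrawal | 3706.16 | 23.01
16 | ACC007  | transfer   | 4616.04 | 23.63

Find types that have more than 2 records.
SELECT type, COUNT(*) as cnt
FROM transactions
GROUP BY type
HAVING COUNT(*) > 2

Result:
  interest: 4
  payment: 4
  transfer: 3
  withdrawal: 3

Note: HAVING filters groups after aggregation, WHERE filters rows before.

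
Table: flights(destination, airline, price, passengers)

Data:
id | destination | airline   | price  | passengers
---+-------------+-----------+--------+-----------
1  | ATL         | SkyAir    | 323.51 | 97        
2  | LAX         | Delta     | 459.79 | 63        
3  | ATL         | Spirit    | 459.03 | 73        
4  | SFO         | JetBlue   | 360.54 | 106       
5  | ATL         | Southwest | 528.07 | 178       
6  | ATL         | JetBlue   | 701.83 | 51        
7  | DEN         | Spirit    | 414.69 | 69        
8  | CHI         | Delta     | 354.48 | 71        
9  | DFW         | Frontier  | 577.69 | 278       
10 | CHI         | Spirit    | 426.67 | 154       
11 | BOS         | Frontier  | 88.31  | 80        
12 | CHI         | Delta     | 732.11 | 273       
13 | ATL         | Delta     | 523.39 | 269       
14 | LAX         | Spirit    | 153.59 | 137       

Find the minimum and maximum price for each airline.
SELECT airline, MIN(price), MAX(price)
FROM flights
GROUP BY airline

Result:
  Delta: min=354.48, max=732.11
  Frontier: min=88.31, max=577.69
  JetBlue: min=360.54, max=701.83
  SkyAir: min=323.51, max=323.51
  Southwest: min=528.07, max=528.07
  Spirit: min=153.59, max=459.03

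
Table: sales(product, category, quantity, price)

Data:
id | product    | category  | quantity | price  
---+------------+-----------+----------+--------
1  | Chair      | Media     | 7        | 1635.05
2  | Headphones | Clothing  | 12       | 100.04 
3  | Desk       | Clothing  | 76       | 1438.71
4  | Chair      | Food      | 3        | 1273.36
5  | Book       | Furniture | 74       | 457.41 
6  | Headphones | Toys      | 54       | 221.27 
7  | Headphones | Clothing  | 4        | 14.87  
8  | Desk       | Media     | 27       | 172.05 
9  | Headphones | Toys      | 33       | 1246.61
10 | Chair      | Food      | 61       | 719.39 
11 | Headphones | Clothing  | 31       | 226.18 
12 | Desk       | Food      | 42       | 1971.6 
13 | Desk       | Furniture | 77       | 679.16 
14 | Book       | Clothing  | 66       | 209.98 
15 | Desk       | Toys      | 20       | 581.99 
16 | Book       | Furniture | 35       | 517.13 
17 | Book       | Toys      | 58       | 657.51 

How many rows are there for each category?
SELECT category, COUNT(*) as count
FROM sales
GROUP BY category

Result:
  Clothing: 5
  Food: 3
  Furniture: 3
  Media: 2
  Toys: 4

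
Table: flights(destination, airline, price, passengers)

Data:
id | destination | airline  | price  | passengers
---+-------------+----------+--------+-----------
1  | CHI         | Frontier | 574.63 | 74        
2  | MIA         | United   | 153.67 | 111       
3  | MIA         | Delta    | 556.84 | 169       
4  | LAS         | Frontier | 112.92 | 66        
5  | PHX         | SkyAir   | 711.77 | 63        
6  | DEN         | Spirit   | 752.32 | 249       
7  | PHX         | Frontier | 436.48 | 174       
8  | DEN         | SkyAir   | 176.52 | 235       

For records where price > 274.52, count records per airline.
SELECT airline, COUNT(*)
FROM flights
WHERE price > 274.52
GROUP BY airline

Note: WHERE filters rows before grouping.

Result:
  Delta: 1
  Frontier: 2
  SkyAir: 1
  Spirit: 1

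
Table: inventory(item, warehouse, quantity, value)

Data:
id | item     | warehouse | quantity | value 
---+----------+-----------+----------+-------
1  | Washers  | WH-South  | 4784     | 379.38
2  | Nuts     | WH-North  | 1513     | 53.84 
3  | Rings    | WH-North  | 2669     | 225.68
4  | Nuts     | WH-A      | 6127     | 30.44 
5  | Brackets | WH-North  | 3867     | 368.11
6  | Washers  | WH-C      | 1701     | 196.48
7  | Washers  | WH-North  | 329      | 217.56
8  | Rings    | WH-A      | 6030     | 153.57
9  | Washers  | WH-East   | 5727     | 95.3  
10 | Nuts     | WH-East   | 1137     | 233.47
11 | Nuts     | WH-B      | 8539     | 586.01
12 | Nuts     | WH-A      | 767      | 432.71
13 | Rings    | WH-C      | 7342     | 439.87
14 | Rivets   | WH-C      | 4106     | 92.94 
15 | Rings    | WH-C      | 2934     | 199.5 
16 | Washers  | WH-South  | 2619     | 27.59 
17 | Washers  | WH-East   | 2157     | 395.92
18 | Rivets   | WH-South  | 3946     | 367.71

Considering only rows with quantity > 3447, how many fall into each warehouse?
SELECT warehouse, COUNT(*)
FROM inventory
WHERE quantity > 3447
GROUP BY warehouse

Note: WHERE filters rows before grouping.

Result:
  WH-A: 2
  WH-B: 1
  WH-C: 2
  WH-East: 1
  WH-North: 1
  WH-South: 2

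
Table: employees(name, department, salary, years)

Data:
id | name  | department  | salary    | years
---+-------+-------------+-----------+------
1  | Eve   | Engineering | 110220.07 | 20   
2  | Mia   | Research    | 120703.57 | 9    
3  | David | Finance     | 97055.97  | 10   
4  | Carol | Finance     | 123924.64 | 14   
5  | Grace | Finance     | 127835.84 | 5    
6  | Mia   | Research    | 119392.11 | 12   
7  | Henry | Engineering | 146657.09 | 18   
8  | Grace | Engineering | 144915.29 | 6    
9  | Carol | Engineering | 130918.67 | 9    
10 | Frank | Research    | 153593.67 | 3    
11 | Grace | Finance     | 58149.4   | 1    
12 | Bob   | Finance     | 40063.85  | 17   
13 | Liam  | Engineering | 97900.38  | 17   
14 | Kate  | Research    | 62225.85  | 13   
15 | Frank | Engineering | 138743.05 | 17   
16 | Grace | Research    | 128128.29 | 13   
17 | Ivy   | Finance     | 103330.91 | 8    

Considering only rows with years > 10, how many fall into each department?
SELECT department, COUNT(*)
FROM employees
WHERE years > 10
GROUP BY department

Note: WHERE filters rows before grouping.

Result:
  Engineering: 4
  Finance: 2
  Research: 3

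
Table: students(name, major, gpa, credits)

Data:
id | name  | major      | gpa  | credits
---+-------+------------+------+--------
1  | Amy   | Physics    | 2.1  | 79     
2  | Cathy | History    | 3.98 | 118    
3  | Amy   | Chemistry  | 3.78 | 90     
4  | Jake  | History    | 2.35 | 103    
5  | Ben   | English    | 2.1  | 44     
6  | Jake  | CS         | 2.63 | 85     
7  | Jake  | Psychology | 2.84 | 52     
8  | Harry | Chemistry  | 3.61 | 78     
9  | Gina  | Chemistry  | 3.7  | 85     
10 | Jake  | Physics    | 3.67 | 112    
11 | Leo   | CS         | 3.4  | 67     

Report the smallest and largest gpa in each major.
SELECT major, MIN(gpa), MAX(gpa)
FROM students
GROUP BY major

Result:
  CS: min=2.63, max=3.40
  Chemistry: min=3.61, max=3.78
  English: min=2.10, max=2.10
  History: min=2.35, max=3.98
  Physics: min=2.10, max=3.67
  Psychology: min=2.84, max=2.84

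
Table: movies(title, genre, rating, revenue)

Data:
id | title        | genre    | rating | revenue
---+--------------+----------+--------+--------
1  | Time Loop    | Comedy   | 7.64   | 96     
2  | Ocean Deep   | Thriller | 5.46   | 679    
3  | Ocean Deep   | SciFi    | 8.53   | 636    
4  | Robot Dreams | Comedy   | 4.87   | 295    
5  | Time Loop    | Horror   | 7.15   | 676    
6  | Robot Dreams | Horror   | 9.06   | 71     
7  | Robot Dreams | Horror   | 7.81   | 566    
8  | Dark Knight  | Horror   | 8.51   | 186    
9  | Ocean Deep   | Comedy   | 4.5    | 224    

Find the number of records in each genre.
SELECT genre, COUNT(*) as count
FROM movies
GROUP BY genre

Result:
  Comedy: 3
  Horror: 4
  SciFi: 1
  Thriller: 1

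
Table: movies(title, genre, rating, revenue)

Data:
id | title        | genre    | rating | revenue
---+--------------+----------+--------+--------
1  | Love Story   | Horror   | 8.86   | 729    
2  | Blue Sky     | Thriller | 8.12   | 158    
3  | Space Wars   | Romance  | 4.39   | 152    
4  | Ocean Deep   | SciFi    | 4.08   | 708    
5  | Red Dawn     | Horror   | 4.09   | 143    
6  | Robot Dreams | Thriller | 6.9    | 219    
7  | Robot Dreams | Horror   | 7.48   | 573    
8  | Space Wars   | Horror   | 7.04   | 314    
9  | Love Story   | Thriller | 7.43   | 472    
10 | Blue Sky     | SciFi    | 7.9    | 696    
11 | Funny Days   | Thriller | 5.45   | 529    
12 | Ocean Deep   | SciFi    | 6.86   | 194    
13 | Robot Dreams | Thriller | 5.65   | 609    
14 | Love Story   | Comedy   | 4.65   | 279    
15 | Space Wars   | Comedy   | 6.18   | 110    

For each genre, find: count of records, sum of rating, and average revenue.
SELECT genre,
       COUNT(*) as cnt,
       SUM(rating) as total_rating,
       AVG(revenue) as avg_revenue
FROM movies
GROUP BY genre

Result:
  Comedy: 2 records, 10.83 total rating, 194.50 avg revenue
  Horror: 4 records, 27.47 total rating, 439.75 avg revenue
  Romance: 1 records, 4.39 total rating, 152.00 avg revenue
  SciFi: 3 records, 18.84 total rating, 532.67 avg revenue
  Thriller: 5 records, 33.55 total rating, 397.40 avg revenue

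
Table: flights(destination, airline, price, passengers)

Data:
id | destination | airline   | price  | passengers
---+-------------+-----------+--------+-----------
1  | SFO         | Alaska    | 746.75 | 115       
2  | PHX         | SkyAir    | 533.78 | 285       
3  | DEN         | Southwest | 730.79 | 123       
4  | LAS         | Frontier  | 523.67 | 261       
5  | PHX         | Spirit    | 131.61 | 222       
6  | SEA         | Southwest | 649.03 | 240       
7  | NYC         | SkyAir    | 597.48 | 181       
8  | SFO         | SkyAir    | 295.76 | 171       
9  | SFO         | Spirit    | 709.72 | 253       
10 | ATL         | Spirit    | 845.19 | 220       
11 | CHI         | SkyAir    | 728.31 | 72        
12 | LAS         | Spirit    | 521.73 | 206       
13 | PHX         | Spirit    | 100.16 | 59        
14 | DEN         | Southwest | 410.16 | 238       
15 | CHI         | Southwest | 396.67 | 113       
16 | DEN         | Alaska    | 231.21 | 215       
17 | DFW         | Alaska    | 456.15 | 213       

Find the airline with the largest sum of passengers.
SELECT airline, SUM(passengers) as val
FROM flights
GROUP BY airline
ORDER BY val DESC
LIMIT 1

Result: Spirit with sum(passengers) = 960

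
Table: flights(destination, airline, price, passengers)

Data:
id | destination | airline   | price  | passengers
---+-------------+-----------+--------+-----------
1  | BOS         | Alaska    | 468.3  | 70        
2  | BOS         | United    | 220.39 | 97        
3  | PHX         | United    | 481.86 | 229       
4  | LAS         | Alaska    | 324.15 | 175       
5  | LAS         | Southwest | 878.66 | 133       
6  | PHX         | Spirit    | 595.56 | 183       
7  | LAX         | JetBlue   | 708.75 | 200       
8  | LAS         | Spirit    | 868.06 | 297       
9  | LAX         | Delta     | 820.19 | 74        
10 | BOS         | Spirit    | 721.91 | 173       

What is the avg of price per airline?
SELECT airline, AVG(price) as result
FROM flights
GROUP BY airline

Result:
  Alaska: 396.23
  Delta: 820.19
  JetBlue: 708.75
  Southwest: 878.66
  Spirit: 728.51
  United: 351.13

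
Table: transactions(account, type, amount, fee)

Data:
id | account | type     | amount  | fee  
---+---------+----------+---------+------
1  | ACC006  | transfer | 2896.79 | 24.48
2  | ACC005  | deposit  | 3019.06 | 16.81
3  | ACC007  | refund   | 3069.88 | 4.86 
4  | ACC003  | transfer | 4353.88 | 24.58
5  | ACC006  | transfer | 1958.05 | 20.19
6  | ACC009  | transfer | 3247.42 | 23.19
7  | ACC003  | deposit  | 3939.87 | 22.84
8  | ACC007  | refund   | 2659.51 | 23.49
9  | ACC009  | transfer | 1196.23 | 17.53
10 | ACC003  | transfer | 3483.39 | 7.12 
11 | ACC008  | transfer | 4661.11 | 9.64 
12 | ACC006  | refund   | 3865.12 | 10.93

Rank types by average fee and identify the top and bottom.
SELECT type, AVG(fee)
FROM transactions
GROUP BY type
ORDER BY AVG(fee)

All groups:
  refund: 13.09
  transfer: 18.10
  deposit: 19.83

Highest: deposit (19.83)
Lowest: refund (13.09)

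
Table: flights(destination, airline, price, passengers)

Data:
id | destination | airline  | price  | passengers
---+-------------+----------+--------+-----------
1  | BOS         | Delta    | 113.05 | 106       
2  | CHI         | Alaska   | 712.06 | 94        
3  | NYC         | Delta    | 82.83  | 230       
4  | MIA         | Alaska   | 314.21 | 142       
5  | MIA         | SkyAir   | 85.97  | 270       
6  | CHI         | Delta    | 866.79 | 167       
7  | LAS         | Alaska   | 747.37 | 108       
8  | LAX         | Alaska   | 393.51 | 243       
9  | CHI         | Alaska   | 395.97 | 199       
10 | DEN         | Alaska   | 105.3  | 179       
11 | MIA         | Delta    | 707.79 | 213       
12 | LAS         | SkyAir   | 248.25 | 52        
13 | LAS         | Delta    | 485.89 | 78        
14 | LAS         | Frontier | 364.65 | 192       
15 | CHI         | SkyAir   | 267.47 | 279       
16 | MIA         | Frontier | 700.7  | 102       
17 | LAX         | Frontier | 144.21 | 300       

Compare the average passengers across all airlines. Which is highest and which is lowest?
SELECT airline, AVG(passengers)
FROM flights
GROUP BY airline
ORDER BY AVG(passengers)

All groups:
  Delta: 158.80
  Alaska: 160.83
  Frontier: 198.00
  SkyAir: 200.33

Highest: SkyAir (200.33)
Lowest: Delta (158.80)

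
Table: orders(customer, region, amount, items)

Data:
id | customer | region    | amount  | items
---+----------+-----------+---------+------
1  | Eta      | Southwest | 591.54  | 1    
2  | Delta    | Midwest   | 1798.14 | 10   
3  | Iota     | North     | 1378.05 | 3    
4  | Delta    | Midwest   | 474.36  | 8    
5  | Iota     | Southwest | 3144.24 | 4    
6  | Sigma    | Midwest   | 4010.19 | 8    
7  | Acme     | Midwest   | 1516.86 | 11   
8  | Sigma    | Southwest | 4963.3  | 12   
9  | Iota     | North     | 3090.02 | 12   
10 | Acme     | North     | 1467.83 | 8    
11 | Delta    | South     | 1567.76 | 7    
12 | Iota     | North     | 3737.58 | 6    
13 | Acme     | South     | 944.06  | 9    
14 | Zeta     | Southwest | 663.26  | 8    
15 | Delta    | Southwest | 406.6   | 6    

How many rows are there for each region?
SELECT region, COUNT(*) as count
FROM orders
GROUP BY region

Result:
  Midwest: 4
  North: 4
  South: 2
  Southwest: 5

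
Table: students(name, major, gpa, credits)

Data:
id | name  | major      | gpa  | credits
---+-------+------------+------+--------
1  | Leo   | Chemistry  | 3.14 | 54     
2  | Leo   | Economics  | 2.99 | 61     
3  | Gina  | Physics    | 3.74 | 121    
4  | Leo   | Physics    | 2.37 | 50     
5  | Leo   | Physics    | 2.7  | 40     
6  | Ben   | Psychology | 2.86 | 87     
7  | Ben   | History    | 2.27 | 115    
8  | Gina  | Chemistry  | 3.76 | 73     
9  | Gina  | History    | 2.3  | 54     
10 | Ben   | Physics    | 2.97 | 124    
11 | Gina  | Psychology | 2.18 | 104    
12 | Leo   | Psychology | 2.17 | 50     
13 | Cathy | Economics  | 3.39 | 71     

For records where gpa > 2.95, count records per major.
SELECT major, COUNT(*)
FROM students
WHERE gpa > 2.95
GROUP BY major

Note: WHERE filters rows before grouping.

Result:
  Chemistry: 2
  Economics: 2
  Physics: 2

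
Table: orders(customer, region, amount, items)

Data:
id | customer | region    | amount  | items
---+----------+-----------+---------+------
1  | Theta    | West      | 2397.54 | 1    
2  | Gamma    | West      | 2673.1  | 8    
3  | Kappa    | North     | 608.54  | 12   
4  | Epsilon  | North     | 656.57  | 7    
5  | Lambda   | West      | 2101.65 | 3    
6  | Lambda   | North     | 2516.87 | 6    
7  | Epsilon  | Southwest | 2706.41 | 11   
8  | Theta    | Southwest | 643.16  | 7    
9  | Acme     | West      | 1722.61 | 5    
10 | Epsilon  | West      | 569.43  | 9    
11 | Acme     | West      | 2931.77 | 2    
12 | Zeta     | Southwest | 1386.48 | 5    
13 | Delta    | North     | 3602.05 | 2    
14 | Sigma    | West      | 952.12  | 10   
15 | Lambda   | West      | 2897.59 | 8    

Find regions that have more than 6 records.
SELECT region, COUNT(*) as cnt
FROM orders
GROUP BY region
HAVING COUNT(*) > 6

Result:
  West: 8

Note: HAVING filters groups after aggregation, WHERE filters rows before.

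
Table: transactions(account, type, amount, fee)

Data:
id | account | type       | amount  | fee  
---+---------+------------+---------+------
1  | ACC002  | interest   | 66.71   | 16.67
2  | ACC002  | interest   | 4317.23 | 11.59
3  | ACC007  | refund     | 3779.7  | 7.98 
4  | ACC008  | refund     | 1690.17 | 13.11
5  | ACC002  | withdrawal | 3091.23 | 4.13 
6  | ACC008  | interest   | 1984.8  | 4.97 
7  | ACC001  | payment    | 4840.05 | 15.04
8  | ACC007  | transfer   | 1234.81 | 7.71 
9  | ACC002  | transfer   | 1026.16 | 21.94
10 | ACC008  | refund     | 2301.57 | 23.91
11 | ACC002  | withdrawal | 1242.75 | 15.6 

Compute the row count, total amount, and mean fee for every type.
SELECT type,
       COUNT(*) as cnt,
       SUM(amount) as total_amount,
       AVG(fee) as avg_fee
FROM transactions
GROUP BY type

Result:
  interest: 3 records, 6368.74 total amount, 11.08 avg fee
  payment: 1 records, 4840.05 total amount, 15.04 avg fee
  refund: 3 records, 7771.44 total amount, 15.00 avg fee
  transfer: 2 records, 2260.97 total amount, 14.83 avg fee
  withdrawal: 2 records, 4333.98 total amount, 9.87 avg fee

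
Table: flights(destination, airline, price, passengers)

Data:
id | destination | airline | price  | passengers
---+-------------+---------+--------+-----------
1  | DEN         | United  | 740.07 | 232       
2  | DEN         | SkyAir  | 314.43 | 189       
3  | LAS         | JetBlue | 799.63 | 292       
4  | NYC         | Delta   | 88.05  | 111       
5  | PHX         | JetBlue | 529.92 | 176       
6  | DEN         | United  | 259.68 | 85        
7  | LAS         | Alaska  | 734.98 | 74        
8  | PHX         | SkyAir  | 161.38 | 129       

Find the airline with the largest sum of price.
SELECT airline, SUM(price) as val
FROM flights
GROUP BY airline
ORDER BY val DESC
LIMIT 1

Result: JetBlue with sum(price) = 1329.55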